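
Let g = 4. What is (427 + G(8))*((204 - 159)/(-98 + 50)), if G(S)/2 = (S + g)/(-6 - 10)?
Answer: -12765/32 ≈ -398.91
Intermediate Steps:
G(S) = -½ - S/8 (G(S) = 2*((S + 4)/(-6 - 10)) = 2*((4 + S)/(-16)) = 2*((4 + S)*(-1/16)) = 2*(-¼ - S/16) = -½ - S/8)
(427 + G(8))*((204 - 159)/(-98 + 50)) = (427 + (-½ - ⅛*8))*((204 - 159)/(-98 + 50)) = (427 + (-½ - 1))*(45/(-48)) = (427 - 3/2)*(45*(-1/48)) = (851/2)*(-15/16) = -12765/32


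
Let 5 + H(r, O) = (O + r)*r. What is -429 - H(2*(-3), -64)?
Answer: -844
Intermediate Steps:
H(r, O) = -5 + r*(O + r) (H(r, O) = -5 + (O + r)*r = -5 + r*(O + r))
-429 - H(2*(-3), -64) = -429 - (-5 + (2*(-3))**2 - 128*(-3)) = -429 - (-5 + (-6)**2 - 64*(-6)) = -429 - (-5 + 36 + 384) = -429 - 1*415 = -429 - 415 = -844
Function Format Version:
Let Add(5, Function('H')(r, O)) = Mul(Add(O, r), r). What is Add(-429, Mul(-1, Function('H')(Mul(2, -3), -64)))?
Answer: -844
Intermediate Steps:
Function('H')(r, O) = Add(-5, Mul(r, Add(O, r))) (Function('H')(r, O) = Add(-5, Mul(Add(O, r), r)) = Add(-5, Mul(r, Add(O, r))))
Add(-429, Mul(-1, Function('H')(Mul(2, -3), -64))) = Add(-429, Mul(-1, Add(-5, Pow(Mul(2, -3), 2), Mul(-64, Mul(2, -3))))) = Add(-429, Mul(-1, Add(-5, Pow(-6, 2), Mul(-64, -6)))) = Add(-429, Mul(-1, Add(-5, 36, 384))) = Add(-429, Mul(-1, 415)) = Add(-429, -415) = -844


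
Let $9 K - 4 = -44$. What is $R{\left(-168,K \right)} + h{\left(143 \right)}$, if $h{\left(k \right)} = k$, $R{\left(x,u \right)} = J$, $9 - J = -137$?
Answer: $289$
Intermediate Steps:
$K = - \frac{40}{9}$ ($K = \frac{4}{9} + \frac{1}{9} \left(-44\right) = \frac{4}{9} - \frac{44}{9} = - \frac{40}{9} \approx -4.4444$)
$J = 146$ ($J = 9 - -137 = 9 + 137 = 146$)
$R{\left(x,u \right)} = 146$
$R{\left(-168,K \right)} + h{\left(143 \right)} = 146 + 143 = 289$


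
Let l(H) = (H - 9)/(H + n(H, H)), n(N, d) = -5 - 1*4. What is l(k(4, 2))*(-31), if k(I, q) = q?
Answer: -31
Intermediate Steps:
n(N, d) = -9 (n(N, d) = -5 - 4 = -9)
l(H) = 1 (l(H) = (H - 9)/(H - 9) = (-9 + H)/(-9 + H) = 1)
l(k(4, 2))*(-31) = 1*(-31) = -31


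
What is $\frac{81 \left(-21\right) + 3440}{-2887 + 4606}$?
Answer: $\frac{1739}{1719} \approx 1.0116$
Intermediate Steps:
$\frac{81 \left(-21\right) + 3440}{-2887 + 4606} = \frac{-1701 + 3440}{1719} = 1739 \cdot \frac{1}{1719} = \frac{1739}{1719}$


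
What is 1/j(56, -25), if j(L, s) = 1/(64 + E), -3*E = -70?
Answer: 262/3 ≈ 87.333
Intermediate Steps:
E = 70/3 (E = -⅓*(-70) = 70/3 ≈ 23.333)
j(L, s) = 3/262 (j(L, s) = 1/(64 + 70/3) = 1/(262/3) = 3/262)
1/j(56, -25) = 1/(3/262) = 262/3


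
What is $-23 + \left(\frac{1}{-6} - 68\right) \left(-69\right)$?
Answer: $\frac{9361}{2} \approx 4680.5$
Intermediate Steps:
$-23 + \left(\frac{1}{-6} - 68\right) \left(-69\right) = -23 + \left(- \frac{1}{6} - 68\right) \left(-69\right) = -23 - - \frac{9407}{2} = -23 + \frac{9407}{2} = \frac{9361}{2}$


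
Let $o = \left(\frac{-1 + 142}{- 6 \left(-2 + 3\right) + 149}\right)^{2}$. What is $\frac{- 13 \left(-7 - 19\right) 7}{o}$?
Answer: $\frac{48382334}{19881} \approx 2433.6$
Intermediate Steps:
$o = \frac{19881}{20449}$ ($o = \left(\frac{141}{\left(-6\right) 1 + 149}\right)^{2} = \left(\frac{141}{-6 + 149}\right)^{2} = \left(\frac{141}{143}\right)^{2} = \frac{19881}{20449} \approx 0.97222$)
$\frac{- 13 \left(-7 - 19\right) 7}{o} = \frac{- 13 \left(-7 - 19\right) 7}{\frac{19881}{20449}} = \left(-13\right) \left(-26\right) 7 \cdot \frac{20449}{19881} = 338 \cdot 7 \cdot \frac{20449}{19881} = 2366 \cdot \frac{20449}{19881} = \frac{48382334}{19881}$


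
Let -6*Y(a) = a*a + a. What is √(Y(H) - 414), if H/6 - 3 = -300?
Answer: 3*I*√58819 ≈ 727.58*I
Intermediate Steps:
H = -1782 (H = 18 + 6*(-300) = 18 - 1800 = -1782)
Y(a) = -a/6 - a²/6 (Y(a) = -(a*a + a)/6 = -(a² + a)/6 = -(a + a²)/6 = -a/6 - a²/6)
√(Y(H) - 414) = √(-⅙*(-1782)*(1 - 1782) - 414) = √(-⅙*(-1782)*(-1781) - 414) = √(-528957 - 414) = √(-529371) = 3*I*√58819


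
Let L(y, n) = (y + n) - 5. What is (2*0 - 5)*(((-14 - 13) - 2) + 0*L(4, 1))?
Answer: 145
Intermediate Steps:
L(y, n) = -5 + n + y (L(y, n) = (n + y) - 5 = -5 + n + y)
(2*0 - 5)*(((-14 - 13) - 2) + 0*L(4, 1)) = (2*0 - 5)*(((-14 - 13) - 2) + 0*(-5 + 1 + 4)) = (0 - 5)*((-27 - 2) + 0*0) = -5*(-29 + 0) = -5*(-29) = 145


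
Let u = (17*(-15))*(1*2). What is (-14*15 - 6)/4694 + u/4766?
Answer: -855849/5592901 ≈ -0.15302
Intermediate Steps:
u = -510 (u = -255*2 = -510)
(-14*15 - 6)/4694 + u/4766 = (-14*15 - 6)/4694 - 510/4766 = (-210 - 6)*(1/4694) - 510*1/4766 = -216*1/4694 - 255/2383 = -108/2347 - 255/2383 = -855849/5592901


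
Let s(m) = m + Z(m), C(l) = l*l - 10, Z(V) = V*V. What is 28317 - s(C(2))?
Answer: 28287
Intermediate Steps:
Z(V) = V²
C(l) = -10 + l² (C(l) = l² - 10 = -10 + l²)
s(m) = m + m²
28317 - s(C(2)) = 28317 - (-10 + 2²)*(1 + (-10 + 2²)) = 28317 - (-10 + 4)*(1 + (-10 + 4)) = 28317 - (-6)*(1 - 6) = 28317 - (-6)*(-5) = 28317 - 1*30 = 28317 - 30 = 28287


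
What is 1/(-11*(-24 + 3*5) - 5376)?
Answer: -1/5277 ≈ -0.00018950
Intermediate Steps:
1/(-11*(-24 + 3*5) - 5376) = 1/(-11*(-24 + 15) - 5376) = 1/(-11*(-9) - 5376) = 1/(99 - 5376) = 1/(-5277) = -1/5277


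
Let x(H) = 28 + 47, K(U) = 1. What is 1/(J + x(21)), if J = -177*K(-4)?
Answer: -1/102 ≈ -0.0098039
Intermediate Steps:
x(H) = 75
J = -177 (J = -177*1 = -177)
1/(J + x(21)) = 1/(-177 + 75) = 1/(-102) = -1/102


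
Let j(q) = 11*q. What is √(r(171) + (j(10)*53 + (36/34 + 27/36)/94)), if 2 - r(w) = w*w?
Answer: I*√239109067590/3196 ≈ 153.0*I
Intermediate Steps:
r(w) = 2 - w² (r(w) = 2 - w*w = 2 - w²)
√(r(171) + (j(10)*53 + (36/34 + 27/36)/94)) = √((2 - 1*171²) + ((11*10)*53 + (36/34 + 27/36)/94)) = √((2 - 1*29241) + (110*53 + (36*(1/34) + 27*(1/36))*(1/94))) = √((2 - 29241) + (5830 + (18/17 + ¾)*(1/94))) = √(-29239 + (5830 + (123/68)*(1/94))) = √(-29239 + (5830 + 123/6392)) = √(-29239 + 37265483/6392) = √(-149630205/6392) = I*√239109067590/3196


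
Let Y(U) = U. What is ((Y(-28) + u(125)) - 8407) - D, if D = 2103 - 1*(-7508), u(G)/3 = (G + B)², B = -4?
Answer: 25877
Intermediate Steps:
u(G) = 3*(-4 + G)² (u(G) = 3*(G - 4)² = 3*(-4 + G)²)
D = 9611 (D = 2103 + 7508 = 9611)
((Y(-28) + u(125)) - 8407) - D = ((-28 + 3*(-4 + 125)²) - 8407) - 1*9611 = ((-28 + 3*121²) - 8407) - 9611 = ((-28 + 3*14641) - 8407) - 9611 = ((-28 + 43923) - 8407) - 9611 = (43895 - 8407) - 9611 = 35488 - 9611 = 25877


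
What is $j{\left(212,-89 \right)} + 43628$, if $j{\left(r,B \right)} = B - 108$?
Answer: $43431$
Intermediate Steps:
$j{\left(r,B \right)} = -108 + B$ ($j{\left(r,B \right)} = B - 108 = -108 + B$)
$j{\left(212,-89 \right)} + 43628 = \left(-108 - 89\right) + 43628 = -197 + 43628 = 43431$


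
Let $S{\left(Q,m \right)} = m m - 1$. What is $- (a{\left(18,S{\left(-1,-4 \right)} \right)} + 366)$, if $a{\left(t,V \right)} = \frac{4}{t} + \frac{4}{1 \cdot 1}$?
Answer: $- \frac{3332}{9} \approx -370.22$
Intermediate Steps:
$S{\left(Q,m \right)} = -1 + m^{2}$ ($S{\left(Q,m \right)} = m^{2} - 1 = -1 + m^{2}$)
$a{\left(t,V \right)} = 4 + \frac{4}{t}$ ($a{\left(t,V \right)} = \frac{4}{t} + \frac{4}{1} = \frac{4}{t} + 4 \cdot 1 = \frac{4}{t} + 4 = 4 + \frac{4}{t}$)
$- (a{\left(18,S{\left(-1,-4 \right)} \right)} + 366) = - (\left(4 + \frac{4}{18}\right) + 366) = - (\left(4 + 4 \cdot \frac{1}{18}\right) + 366) = - (\left(4 + \frac{2}{9}\right) + 366) = - (\frac{38}{9} + 366) = \left(-1\right) \frac{3332}{9} = - \frac{3332}{9}$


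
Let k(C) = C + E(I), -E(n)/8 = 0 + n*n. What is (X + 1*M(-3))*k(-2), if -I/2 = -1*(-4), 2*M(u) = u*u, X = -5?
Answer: 257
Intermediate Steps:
M(u) = u**2/2 (M(u) = (u*u)/2 = u**2/2)
I = -8 (I = -(-2)*(-4) = -2*4 = -8)
E(n) = -8*n**2 (E(n) = -8*(0 + n*n) = -8*(0 + n**2) = -8*n**2)
k(C) = -512 + C (k(C) = C - 8*(-8)**2 = C - 8*64 = C - 512 = -512 + C)
(X + 1*M(-3))*k(-2) = (-5 + 1*((1/2)*(-3)**2))*(-512 - 2) = (-5 + 1*((1/2)*9))*(-514) = (-5 + 1*(9/2))*(-514) = (-5 + 9/2)*(-514) = -1/2*(-514) = 257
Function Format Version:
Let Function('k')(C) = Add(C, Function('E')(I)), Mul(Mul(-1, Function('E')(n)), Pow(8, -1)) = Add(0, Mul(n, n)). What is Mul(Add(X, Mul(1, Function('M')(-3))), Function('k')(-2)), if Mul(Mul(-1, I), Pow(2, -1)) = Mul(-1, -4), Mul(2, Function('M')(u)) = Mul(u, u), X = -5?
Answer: 257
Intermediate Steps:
Function('M')(u) = Mul(Rational(1, 2), Pow(u, 2)) (Function('M')(u) = Mul(Rational(1, 2), Mul(u, u)) = Mul(Rational(1, 2), Pow(u, 2)))
I = -8 (I = Mul(-2, Mul(-1, -4)) = Mul(-2, 4) = -8)
Function('E')(n) = Mul(-8, Pow(n, 2)) (Function('E')(n) = Mul(-8, Add(0, Mul(n, n))) = Mul(-8, Add(0, Pow(n, 2))) = Mul(-8, Pow(n, 2)))
Function('k')(C) = Add(-512, C) (Function('k')(C) = Add(C, Mul(-8, Pow(-8, 2))) = Add(C, Mul(-8, 64)) = Add(C, -512) = Add(-512, C))
Mul(Add(X, Mul(1, Function('M')(-3))), Function('k')(-2)) = Mul(Add(-5, Mul(1, Mul(Rational(1, 2), Pow(-3, 2)))), Add(-512, -2)) = Mul(Add(-5, Mul(1, Mul(Rational(1, 2), 9))), -514) = Mul(Add(-5, Mul(1, Rational(9, 2))), -514) = Mul(Add(-5, Rational(9, 2)), -514) = Mul(Rational(-1, 2), -514) = 257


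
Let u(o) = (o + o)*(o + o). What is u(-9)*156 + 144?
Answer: 50688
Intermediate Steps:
u(o) = 4*o² (u(o) = (2*o)*(2*o) = 4*o²)
u(-9)*156 + 144 = (4*(-9)²)*156 + 144 = (4*81)*156 + 144 = 324*156 + 144 = 50544 + 144 = 50688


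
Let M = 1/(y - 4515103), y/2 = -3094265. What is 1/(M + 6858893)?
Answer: 10703633/73415073458268 ≈ 1.4580e-7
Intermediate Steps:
y = -6188530 (y = 2*(-3094265) = -6188530)
M = -1/10703633 (M = 1/(-6188530 - 4515103) = 1/(-10703633) = -1/10703633 ≈ -9.3426e-8)
1/(M + 6858893) = 1/(-1/10703633 + 6858893) = 1/(73415073458268/10703633) = 10703633/73415073458268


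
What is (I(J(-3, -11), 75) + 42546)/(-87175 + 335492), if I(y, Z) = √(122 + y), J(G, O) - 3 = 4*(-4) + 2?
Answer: 42546/248317 + √111/248317 ≈ 0.17138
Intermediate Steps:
J(G, O) = -11 (J(G, O) = 3 + (4*(-4) + 2) = 3 + (-16 + 2) = 3 - 14 = -11)
(I(J(-3, -11), 75) + 42546)/(-87175 + 335492) = (√(122 - 11) + 42546)/(-87175 + 335492) = (√111 + 42546)/248317 = (42546 + √111)*(1/248317) = 42546/248317 + √111/248317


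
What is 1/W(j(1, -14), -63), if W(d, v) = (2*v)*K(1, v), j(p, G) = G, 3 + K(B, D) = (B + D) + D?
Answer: 1/16128 ≈ 6.2004e-5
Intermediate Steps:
K(B, D) = -3 + B + 2*D (K(B, D) = -3 + ((B + D) + D) = -3 + (B + 2*D) = -3 + B + 2*D)
W(d, v) = 2*v*(-2 + 2*v) (W(d, v) = (2*v)*(-3 + 1 + 2*v) = (2*v)*(-2 + 2*v) = 2*v*(-2 + 2*v))
1/W(j(1, -14), -63) = 1/(4*(-63)*(-1 - 63)) = 1/(4*(-63)*(-64)) = 1/16128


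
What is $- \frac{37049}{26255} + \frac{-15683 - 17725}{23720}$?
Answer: $- \frac{43898233}{15569215} \approx -2.8196$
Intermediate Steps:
$- \frac{37049}{26255} + \frac{-15683 - 17725}{23720} = \left(-37049\right) \frac{1}{26255} + \left(-15683 - 17725\right) \frac{1}{23720} = - \frac{37049}{26255} - \frac{4176}{2965} = - \frac{43898233}{15569215}$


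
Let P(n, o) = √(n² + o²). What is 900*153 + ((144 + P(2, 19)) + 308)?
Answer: 138152 + √365 ≈ 1.3817e+5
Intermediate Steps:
900*153 + ((144 + P(2, 19)) + 308) = 900*153 + ((144 + √(2² + 19²)) + 308) = 137700 + ((144 + √(4 + 361)) + 308) = 137700 + ((144 + √365) + 308) = 137700 + (452 + √365) = 138152 + √365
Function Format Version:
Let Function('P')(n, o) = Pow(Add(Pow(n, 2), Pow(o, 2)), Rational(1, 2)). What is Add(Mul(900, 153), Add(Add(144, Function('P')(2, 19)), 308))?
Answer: Add(138152, Pow(365, Rational(1, 2))) ≈ 1.3817e+5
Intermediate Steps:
Add(Mul(900, 153), Add(Add(144, Function('P')(2, 19)), 308)) = Add(Mul(900, 153), Add(Add(144, Pow(Add(Pow(2, 2), Pow(19, 2)), Rational(1, 2))), 308)) = Add(137700, Add(Add(144, Pow(Add(4, 361), Rational(1, 2))), 308)) = Add(137700, Add(Add(144, Pow(365, Rational(1, 2))), 308)) = Add(137700, Add(452, Pow(365, Rational(1, 2)))) = Add(138152, Pow(365, Rational(1, 2)))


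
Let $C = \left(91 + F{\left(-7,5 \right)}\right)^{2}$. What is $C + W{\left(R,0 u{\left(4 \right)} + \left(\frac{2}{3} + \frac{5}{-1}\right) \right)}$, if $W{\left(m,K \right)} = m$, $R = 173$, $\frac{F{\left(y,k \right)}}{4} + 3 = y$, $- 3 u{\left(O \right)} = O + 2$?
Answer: $2774$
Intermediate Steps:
$u{\left(O \right)} = - \frac{2}{3} - \frac{O}{3}$ ($u{\left(O \right)} = - \frac{O + 2}{3} = - \frac{2 + O}{3} = - \frac{2}{3} - \frac{O}{3}$)
$F{\left(y,k \right)} = -12 + 4 y$
$C = 2601$ ($C = \left(91 + \left(-12 + 4 \left(-7\right)\right)\right)^{2} = \left(91 - 40\right)^{2} = 51^{2} = 2601$)
$C + W{\left(R,0 u{\left(4 \right)} + \left(\frac{2}{3} + \frac{5}{-1}\right) \right)} = 2601 + 173 = 2774$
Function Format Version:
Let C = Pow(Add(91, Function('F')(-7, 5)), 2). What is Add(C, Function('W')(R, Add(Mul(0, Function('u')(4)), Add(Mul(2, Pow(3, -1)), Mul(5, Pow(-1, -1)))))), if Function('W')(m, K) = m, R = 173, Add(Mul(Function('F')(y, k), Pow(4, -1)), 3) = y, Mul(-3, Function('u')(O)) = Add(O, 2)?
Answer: 2774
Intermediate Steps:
Function('u')(O) = Add(Rational(-2, 3), Mul(Rational(-1, 3), O)) (Function('u')(O) = Mul(Rational(-1, 3), Add(O, 2)) = Mul(Rational(-1, 3), Add(2, O)) = Add(Rational(-2, 3), Mul(Rational(-1, 3), O)))
Function('F')(y, k) = Add(-12, Mul(4, y))
C = 2601 (C = Pow(Add(91, Add(-12, Mul(4, -7))), 2) = Pow(Add(91, Add(-12, -28)), 2) = Pow(Add(91, -40), 2) = Pow(51, 2) = 2601)
Add(C, Function('W')(R, Add(Mul(0, Function('u')(4)), Add(Mul(2, Pow(3, -1)), Mul(5, Pow(-1, -1)))))) = Add(2601, 173) = 2774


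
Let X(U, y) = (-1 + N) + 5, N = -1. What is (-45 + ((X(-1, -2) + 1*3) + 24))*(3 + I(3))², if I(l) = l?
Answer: -540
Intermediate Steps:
X(U, y) = 3 (X(U, y) = (-1 - 1) + 5 = -2 + 5 = 3)
(-45 + ((X(-1, -2) + 1*3) + 24))*(3 + I(3))² = (-45 + ((3 + 1*3) + 24))*(3 + 3)² = (-45 + ((3 + 3) + 24))*6² = (-45 + (6 + 24))*36 = (-45 + 30)*36 = -15*36 = -540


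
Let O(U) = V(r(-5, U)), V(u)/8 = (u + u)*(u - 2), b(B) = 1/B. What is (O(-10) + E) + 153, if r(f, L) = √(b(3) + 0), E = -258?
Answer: -299/3 - 32*√3/3 ≈ -118.14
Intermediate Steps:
r(f, L) = √3/3 (r(f, L) = √(1/3 + 0) = √(⅓ + 0) = √(⅓) = √3/3)
V(u) = 16*u*(-2 + u) (V(u) = 8*((u + u)*(u - 2)) = 8*((2*u)*(-2 + u)) = 8*(2*u*(-2 + u)) = 16*u*(-2 + u))
O(U) = 16*√3*(-2 + √3/3)/3 (O(U) = 16*(√3/3)*(-2 + √3/3) = 16*√3*(-2 + √3/3)/3)
(O(-10) + E) + 153 = ((16/3 - 32*√3/3) - 258) + 153 = (-758/3 - 32*√3/3) + 153 = -299/3 - 32*√3/3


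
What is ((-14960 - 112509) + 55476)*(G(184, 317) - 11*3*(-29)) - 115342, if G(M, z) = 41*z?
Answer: -1004705664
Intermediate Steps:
((-14960 - 112509) + 55476)*(G(184, 317) - 11*3*(-29)) - 115342 = ((-14960 - 112509) + 55476)*(41*317 - 11*3*(-29)) - 115342 = (-127469 + 55476)*(12997 - 33*(-29)) - 115342 = -71993*(12997 + 957) - 115342 = -71993*13954 - 115342 = -1004590322 - 115342 = -1004705664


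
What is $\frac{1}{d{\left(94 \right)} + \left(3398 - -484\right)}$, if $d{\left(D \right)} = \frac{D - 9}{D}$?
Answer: $\frac{94}{364993} \approx 0.00025754$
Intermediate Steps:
$d{\left(D \right)} = \frac{-9 + D}{D}$ ($d{\left(D \right)} = \frac{D - 9}{D} = \frac{-9 + D}{D}$)
$\frac{1}{d{\left(94 \right)} + \left(3398 - -484\right)} = \frac{1}{\frac{-9 + 94}{94} + \left(3398 - -484\right)} = \frac{1}{\frac{1}{94} \cdot 85 + \left(3398 + 484\right)} = \frac{1}{\frac{85}{94} + 3882} = \frac{1}{\frac{364993}{94}} = \frac{94}{364993}$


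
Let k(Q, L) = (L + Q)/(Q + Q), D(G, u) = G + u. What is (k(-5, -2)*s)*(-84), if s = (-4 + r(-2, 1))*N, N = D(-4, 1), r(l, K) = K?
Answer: -2646/5 ≈ -529.20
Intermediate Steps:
k(Q, L) = (L + Q)/(2*Q) (k(Q, L) = (L + Q)/((2*Q)) = (L + Q)*(1/(2*Q)) = (L + Q)/(2*Q))
N = -3 (N = -4 + 1 = -3)
s = 9 (s = (-4 + 1)*(-3) = -3*(-3) = 9)
(k(-5, -2)*s)*(-84) = (((½)*(-2 - 5)/(-5))*9)*(-84) = (((½)*(-⅕)*(-7))*9)*(-84) = ((7/10)*9)*(-84) = (63/10)*(-84) = -2646/5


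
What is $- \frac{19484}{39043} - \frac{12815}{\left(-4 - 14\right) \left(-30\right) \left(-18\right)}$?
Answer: $\frac{62190313}{75899592} \approx 0.81938$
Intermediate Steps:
$- \frac{19484}{39043} - \frac{12815}{\left(-4 - 14\right) \left(-30\right) \left(-18\right)} = \left(-19484\right) \frac{1}{39043} - \frac{12815}{\left(-4 - 14\right) \left(-30\right) \left(-18\right)} = - \frac{19484}{39043} - \frac{12815}{\left(-18\right) \left(-30\right) \left(-18\right)} = - \frac{19484}{39043} - \frac{12815}{540 \left(-18\right)} = - \frac{19484}{39043} - \frac{12815}{-9720} = - \frac{19484}{39043} - - \frac{2563}{1944} = - \frac{19484}{39043} + \frac{2563}{1944} = \frac{62190313}{75899592}$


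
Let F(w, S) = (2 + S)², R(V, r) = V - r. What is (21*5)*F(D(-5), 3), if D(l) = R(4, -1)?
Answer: 2625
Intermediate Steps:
D(l) = 5 (D(l) = 4 - 1*(-1) = 4 + 1 = 5)
(21*5)*F(D(-5), 3) = (21*5)*(2 + 3)² = 105*5² = 105*25 = 2625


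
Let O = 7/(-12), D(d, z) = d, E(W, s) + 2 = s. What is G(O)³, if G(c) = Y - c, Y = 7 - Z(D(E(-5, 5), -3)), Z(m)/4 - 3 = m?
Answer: -7645373/1728 ≈ -4424.4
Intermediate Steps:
E(W, s) = -2 + s
Z(m) = 12 + 4*m
Y = -17 (Y = 7 - (12 + 4*(-2 + 5)) = 7 - (12 + 4*3) = 7 - (12 + 12) = 7 - 1*24 = 7 - 24 = -17)
O = -7/12 (O = 7*(-1/12) = -7/12 ≈ -0.58333)
G(c) = -17 - c
G(O)³ = (-17 - 1*(-7/12))³ = (-17 + 7/12)³ = (-197/12)³ = -7645373/1728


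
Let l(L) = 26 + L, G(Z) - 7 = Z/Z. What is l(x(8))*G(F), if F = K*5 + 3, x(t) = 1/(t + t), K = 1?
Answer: 417/2 ≈ 208.50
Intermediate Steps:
x(t) = 1/(2*t)
F = 8 (F = 1*5 + 3 = 5 + 3 = 8)
G(Z) = 8 (G(Z) = 7 + Z/Z = 7 + 1 = 8)
l(x(8))*G(F) = (26 + (½)/8)*8 = (26 + (½)*(⅛))*8 = (26 + 1/16)*8 = (417/16)*8 = 417/2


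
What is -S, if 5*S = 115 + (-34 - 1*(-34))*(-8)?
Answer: -23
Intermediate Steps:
S = 23 (S = (115 + (-34 - 1*(-34))*(-8))/5 = (115 + (-34 + 34)*(-8))/5 = (115 + 0*(-8))/5 = (115 + 0)/5 = (⅕)*115 = 23)
-S = -1*23 = -23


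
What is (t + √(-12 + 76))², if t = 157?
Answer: 27225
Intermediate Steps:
(t + √(-12 + 76))² = (157 + √(-12 + 76))² = (157 + √64)² = (157 + 8)² = 165² = 27225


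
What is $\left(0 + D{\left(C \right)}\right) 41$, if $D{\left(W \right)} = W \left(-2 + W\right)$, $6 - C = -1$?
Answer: $1435$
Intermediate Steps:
$C = 7$ ($C = 6 - -1 = 6 + 1 = 7$)
$\left(0 + D{\left(C \right)}\right) 41 = \left(0 + 7 \left(-2 + 7\right)\right) 41 = \left(0 + 7 \cdot 5\right) 41 = \left(0 + 35\right) 41 = 35 \cdot 41 = 1435$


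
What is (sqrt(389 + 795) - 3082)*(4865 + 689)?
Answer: -17117428 + 22216*sqrt(74) ≈ -1.6926e+7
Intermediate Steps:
(sqrt(389 + 795) - 3082)*(4865 + 689) = (sqrt(1184) - 3082)*5554 = (4*sqrt(74) - 3082)*5554 = (-3082 + 4*sqrt(74))*5554 = -17117428 + 22216*sqrt(74)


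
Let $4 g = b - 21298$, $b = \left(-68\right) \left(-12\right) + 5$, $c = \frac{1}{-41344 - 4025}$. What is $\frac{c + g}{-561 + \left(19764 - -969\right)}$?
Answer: $- \frac{929021017}{3660733872} \approx -0.25378$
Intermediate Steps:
$c = - \frac{1}{45369}$ ($c = \frac{1}{-45369} = - \frac{1}{45369} \approx -2.2041 \cdot 10^{-5}$)
$b = 821$ ($b = 816 + 5 = 821$)
$g = - \frac{20477}{4}$ ($g = \frac{821 - 21298}{4} = \frac{1}{4} \left(-20477\right) = - \frac{20477}{4} \approx -5119.3$)
$\frac{c + g}{-561 + \left(19764 - -969\right)} = \frac{- \frac{1}{45369} - \frac{20477}{4}}{-561 + \left(19764 - -969\right)} = - \frac{929021017}{181476 \left(-561 + \left(19764 + 969\right)\right)} = - \frac{929021017}{181476 \left(-561 + 20733\right)} = - \frac{929021017}{181476 \cdot 20172} = \left(- \frac{929021017}{181476}\right) \frac{1}{20172} = - \frac{929021017}{3660733872}$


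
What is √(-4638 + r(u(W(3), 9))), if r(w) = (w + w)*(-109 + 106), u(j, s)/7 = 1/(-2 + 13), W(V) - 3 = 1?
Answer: 2*I*√140415/11 ≈ 68.131*I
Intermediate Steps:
W(V) = 4 (W(V) = 3 + 1 = 4)
u(j, s) = 7/11 (u(j, s) = 7/(-2 + 13) = 7/11)
r(w) = -6*w (r(w) = (2*w)*(-3) = -6*w)
√(-4638 + r(u(W(3), 9))) = √(-4638 - 6*7/11) = √(-4638 - 42/11) = √(-51060/11) = 2*I*√140415/11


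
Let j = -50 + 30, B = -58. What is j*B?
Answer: 1160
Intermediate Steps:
j = -20
j*B = -20*(-58) = 1160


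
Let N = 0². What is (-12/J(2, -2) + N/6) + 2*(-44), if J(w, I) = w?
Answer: -94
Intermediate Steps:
N = 0
(-12/J(2, -2) + N/6) + 2*(-44) = (-12/2 + 0/6) + 2*(-44) = (-12*½ + 0*(⅙)) - 88 = (-6 + 0) - 88 = -6 - 88 = -94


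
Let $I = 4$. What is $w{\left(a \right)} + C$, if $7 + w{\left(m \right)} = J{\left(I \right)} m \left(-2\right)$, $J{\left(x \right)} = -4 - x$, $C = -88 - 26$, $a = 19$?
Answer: $183$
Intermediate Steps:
$C = -114$ ($C = -88 - 26 = -114$)
$w{\left(m \right)} = -7 + 16 m$ ($w{\left(m \right)} = -7 + \left(-4 - 4\right) m \left(-2\right) = -7 + - 8 m \left(-2\right) = -7 + 16 m$)
$w{\left(a \right)} + C = \left(-7 + 16 \cdot 19\right) - 114 = \left(-7 + 304\right) - 114 = 297 - 114 = 183$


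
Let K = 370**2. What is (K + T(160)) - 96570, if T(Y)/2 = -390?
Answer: 39550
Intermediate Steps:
K = 136900
T(Y) = -780 (T(Y) = 2*(-390) = -780)
(K + T(160)) - 96570 = (136900 - 780) - 96570 = 136120 - 96570 = 39550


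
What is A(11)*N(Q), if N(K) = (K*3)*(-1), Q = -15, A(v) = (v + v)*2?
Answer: 1980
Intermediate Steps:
A(v) = 4*v (A(v) = (2*v)*2 = 4*v)
N(K) = -3*K (N(K) = (3*K)*(-1) = -3*K)
A(11)*N(Q) = (4*11)*(-3*(-15)) = 44*45 = 1980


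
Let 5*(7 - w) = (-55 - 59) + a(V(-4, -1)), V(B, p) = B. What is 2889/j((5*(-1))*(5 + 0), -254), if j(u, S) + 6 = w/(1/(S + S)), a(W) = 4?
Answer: -2889/14738 ≈ -0.19602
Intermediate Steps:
w = 29 (w = 7 - ((-55 - 59) + 4)/5 = 7 - (-114 + 4)/5 = 7 - ⅕*(-110) = 7 + 22 = 29)
j(u, S) = -6 + 58*S (j(u, S) = -6 + 29/(1/(S + S)) = -6 + 29/(1/(2*S)) = -6 + 29/((1/(2*S))) = -6 + 29*(2*S) = -6 + 58*S)
2889/j((5*(-1))*(5 + 0), -254) = 2889/(-6 + 58*(-254)) = 2889/(-6 - 14732) = 2889/(-14738) = 2889*(-1/14738) = -2889/14738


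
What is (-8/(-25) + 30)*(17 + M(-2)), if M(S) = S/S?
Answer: 13644/25 ≈ 545.76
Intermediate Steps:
M(S) = 1
(-8/(-25) + 30)*(17 + M(-2)) = (-8/(-25) + 30)*(17 + 1) = (-8*(-1/25) + 30)*18 = (8/25 + 30)*18 = (758/25)*18 = 13644/25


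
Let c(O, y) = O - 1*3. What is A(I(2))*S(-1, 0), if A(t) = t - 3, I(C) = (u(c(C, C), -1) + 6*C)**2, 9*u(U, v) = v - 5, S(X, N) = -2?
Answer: -2258/9 ≈ -250.89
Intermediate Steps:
c(O, y) = -3 + O (c(O, y) = O - 3 = -3 + O)
u(U, v) = -5/9 + v/9 (u(U, v) = (v - 5)/9 = (-5 + v)/9 = -5/9 + v/9)
I(C) = (-2/3 + 6*C)**2 (I(C) = ((-5/9 + (1/9)*(-1)) + 6*C)**2 = ((-5/9 - 1/9) + 6*C)**2 = (-2/3 + 6*C)**2)
A(t) = -3 + t
A(I(2))*S(-1, 0) = (-3 + 4*(-1 + 9*2)**2/9)*(-2) = (-3 + 4*(-1 + 18)**2/9)*(-2) = (-3 + (4/9)*17**2)*(-2) = (-3 + (4/9)*289)*(-2) = (-3 + 1156/9)*(-2) = (1129/9)*(-2) = -2258/9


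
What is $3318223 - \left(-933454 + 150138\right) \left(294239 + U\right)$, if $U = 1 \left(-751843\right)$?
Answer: $-358445216641$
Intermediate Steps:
$U = -751843$
$3318223 - \left(-933454 + 150138\right) \left(294239 + U\right) = 3318223 - \left(-933454 + 150138\right) \left(294239 - 751843\right) = 3318223 - \left(-783316\right) \left(-457604\right) = 3318223 - 358448534864 = -358445216641$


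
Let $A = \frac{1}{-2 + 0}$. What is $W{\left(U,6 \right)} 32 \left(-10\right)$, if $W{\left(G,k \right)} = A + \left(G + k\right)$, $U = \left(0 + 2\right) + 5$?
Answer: $-4000$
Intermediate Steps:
$A = - \frac{1}{2}$ ($A = \frac{1}{-2} = - \frac{1}{2} \approx -0.5$)
$U = 7$ ($U = 2 + 5 = 7$)
$W{\left(G,k \right)} = - \frac{1}{2} + G + k$ ($W{\left(G,k \right)} = - \frac{1}{2} + \left(G + k\right) = - \frac{1}{2} + G + k$)
$W{\left(U,6 \right)} 32 \left(-10\right) = \left(- \frac{1}{2} + 7 + 6\right) 32 \left(-10\right) = \frac{25}{2} \cdot 32 \left(-10\right) = 400 \left(-10\right) = -4000$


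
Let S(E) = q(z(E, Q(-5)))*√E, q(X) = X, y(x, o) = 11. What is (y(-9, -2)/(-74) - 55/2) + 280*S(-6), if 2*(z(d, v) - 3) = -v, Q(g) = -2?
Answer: -1023/37 + 1120*I*√6 ≈ -27.649 + 2743.4*I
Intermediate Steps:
z(d, v) = 3 - v/2 (z(d, v) = 3 + (-v)/2 = 3 - v/2)
S(E) = 4*√E (S(E) = (3 - ½*(-2))*√E = (3 + 1)*√E = 4*√E)
(y(-9, -2)/(-74) - 55/2) + 280*S(-6) = (11/(-74) - 55/2) + 280*(4*√(-6)) = (11*(-1/74) - 55*½) + 280*(4*(I*√6)) = (-11/74 - 55/2) + 280*(4*I*√6) = -1023/37 + 1120*I*√6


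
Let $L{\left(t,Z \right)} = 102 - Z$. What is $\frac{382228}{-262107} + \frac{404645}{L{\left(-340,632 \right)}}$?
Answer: $- \frac{21252573571}{27783342} \approx -764.94$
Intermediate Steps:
$\frac{382228}{-262107} + \frac{404645}{L{\left(-340,632 \right)}} = \frac{382228}{-262107} + \frac{404645}{102 - 632} = 382228 \left(- \frac{1}{262107}\right) + \frac{404645}{102 - 632} = - \frac{382228}{262107} + \frac{404645}{-530} = - \frac{382228}{262107} + 404645 \left(- \frac{1}{530}\right) = - \frac{382228}{262107} - \frac{80929}{106} = - \frac{21252573571}{27783342}$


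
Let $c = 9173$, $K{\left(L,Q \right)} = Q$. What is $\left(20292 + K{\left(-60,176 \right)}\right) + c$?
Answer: $29641$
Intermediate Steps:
$\left(20292 + K{\left(-60,176 \right)}\right) + c = \left(20292 + 176\right) + 9173 = 20468 + 9173 = 29641$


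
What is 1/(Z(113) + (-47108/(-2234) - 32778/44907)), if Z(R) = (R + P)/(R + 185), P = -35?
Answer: 2491335577/51368041663 ≈ 0.048500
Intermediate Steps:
Z(R) = (-35 + R)/(185 + R) (Z(R) = (R - 35)/(R + 185) = (-35 + R)/(185 + R))
1/(Z(113) + (-47108/(-2234) - 32778/44907)) = 1/((-35 + 113)/(185 + 113) + (-47108/(-2234) - 32778/44907)) = 1/(78/298 + (-47108*(-1/2234) - 32778*1/44907)) = 1/((1/298)*78 + (23554/1117 - 10926/14969)) = 1/(39/149 + 340375484/16720373) = 1/(51368041663/2491335577) = 2491335577/51368041663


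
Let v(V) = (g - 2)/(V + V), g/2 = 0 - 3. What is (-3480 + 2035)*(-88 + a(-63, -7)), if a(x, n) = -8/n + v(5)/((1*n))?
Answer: 877404/7 ≈ 1.2534e+5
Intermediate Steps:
g = -6 (g = 2*(0 - 3) = 2*(-3) = -6)
v(V) = -4/V (v(V) = (-6 - 2)/(V + V) = -8*1/(2*V) = -4/V)
a(x, n) = -44/(5*n) (a(x, n) = -8/n + (-4/5)/((1*n)) = -8/n + (-4*⅕)/n = -8/n - 4/(5*n) = -44/(5*n))
(-3480 + 2035)*(-88 + a(-63, -7)) = (-3480 + 2035)*(-88 - 44/5/(-7)) = -1445*(-88 - 44/5*(-⅐)) = -1445*(-88 + 44/35) = -1445*(-3036/35) = 877404/7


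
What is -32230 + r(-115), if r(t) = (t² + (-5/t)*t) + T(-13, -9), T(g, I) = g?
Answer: -19023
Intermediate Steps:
r(t) = -18 + t² (r(t) = (t² + (-5/t)*t) - 13 = (t² - 5) - 13 = (-5 + t²) - 13 = -18 + t²)
-32230 + r(-115) = -32230 + (-18 + (-115)²) = -32230 + (-18 + 13225) = -32230 + 13207 = -19023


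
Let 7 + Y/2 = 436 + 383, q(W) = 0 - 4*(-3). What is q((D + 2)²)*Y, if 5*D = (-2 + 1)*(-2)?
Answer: 19488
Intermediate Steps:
D = ⅖ (D = ((-2 + 1)*(-2))/5 = (-1*(-2))/5 = (⅕)*2 = ⅖ ≈ 0.40000)
q(W) = 12 (q(W) = 0 + 12 = 12)
Y = 1624 (Y = -14 + 2*(436 + 383) = -14 + 2*819 = -14 + 1638 = 1624)
q((D + 2)²)*Y = 12*1624 = 19488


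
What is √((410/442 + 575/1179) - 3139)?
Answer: I*√23668193228381/86853 ≈ 56.014*I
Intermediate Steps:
√((410/442 + 575/1179) - 3139) = √((410*(1/442) + 575*(1/1179)) - 3139) = √((205/221 + 575/1179) - 3139) = √(368770/260559 - 3139) = √(-817525931/260559) = I*√23668193228381/86853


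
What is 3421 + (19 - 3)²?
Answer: 3677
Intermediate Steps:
3421 + (19 - 3)² = 3421 + 16² = 3421 + 256 = 3677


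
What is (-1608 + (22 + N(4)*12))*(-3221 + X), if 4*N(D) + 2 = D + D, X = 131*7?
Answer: 3612672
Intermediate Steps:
X = 917
N(D) = -½ + D/2 (N(D) = -½ + (D + D)/4 = -½ + (2*D)/4 = -½ + D/2)
(-1608 + (22 + N(4)*12))*(-3221 + X) = (-1608 + (22 + (-½ + (½)*4)*12))*(-3221 + 917) = (-1608 + (22 + (-½ + 2)*12))*(-2304) = (-1608 + (22 + (3/2)*12))*(-2304) = (-1608 + (22 + 18))*(-2304) = (-1608 + 40)*(-2304) = -1568*(-2304) = 3612672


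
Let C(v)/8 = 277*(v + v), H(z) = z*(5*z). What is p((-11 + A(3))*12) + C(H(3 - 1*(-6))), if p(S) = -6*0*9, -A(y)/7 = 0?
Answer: 1794960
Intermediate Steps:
A(y) = 0 (A(y) = -7*0 = 0)
H(z) = 5*z²
C(v) = 4432*v (C(v) = 8*(277*(v + v)) = 8*(277*(2*v)) = 8*(554*v) = 4432*v)
p(S) = 0 (p(S) = 0*9 = 0)
p((-11 + A(3))*12) + C(H(3 - 1*(-6))) = 0 + 4432*(5*(3 - 1*(-6))²) = 0 + 4432*(5*(3 + 6)²) = 0 + 4432*(5*9²) = 0 + 4432*(5*81) = 0 + 4432*405 = 0 + 1794960 = 1794960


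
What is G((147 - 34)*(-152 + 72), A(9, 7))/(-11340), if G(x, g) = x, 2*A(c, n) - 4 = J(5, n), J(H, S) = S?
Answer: 452/567 ≈ 0.79718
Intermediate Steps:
A(c, n) = 2 + n/2
G((147 - 34)*(-152 + 72), A(9, 7))/(-11340) = ((147 - 34)*(-152 + 72))/(-11340) = (113*(-80))*(-1/11340) = -9040*(-1/11340) = 452/567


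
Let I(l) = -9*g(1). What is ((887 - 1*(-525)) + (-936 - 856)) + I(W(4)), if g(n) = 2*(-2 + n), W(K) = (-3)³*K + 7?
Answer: -362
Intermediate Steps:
W(K) = 7 - 27*K (W(K) = -27*K + 7 = 7 - 27*K)
g(n) = -4 + 2*n
I(l) = 18 (I(l) = -9*(-4 + 2*1) = -9*(-4 + 2) = -9*(-2) = 18)
((887 - 1*(-525)) + (-936 - 856)) + I(W(4)) = ((887 - 1*(-525)) + (-936 - 856)) + 18 = ((887 + 525) - 1792) + 18 = (1412 - 1792) + 18 = -380 + 18 = -362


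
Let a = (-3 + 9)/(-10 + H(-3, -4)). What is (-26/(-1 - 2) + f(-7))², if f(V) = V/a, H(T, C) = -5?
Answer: 24649/36 ≈ 684.69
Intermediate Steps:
a = -⅖ (a = (-3 + 9)/(-10 - 5) = 6/(-15) = 6*(-1/15) = -⅖ ≈ -0.40000)
f(V) = -5*V/2 (f(V) = V/(-⅖) = V*(-5/2) = -5*V/2)
(-26/(-1 - 2) + f(-7))² = (-26/(-1 - 2) - 5/2*(-7))² = (-26/(-3) + 35/2)² = (-26*(-⅓) + 35/2)² = (26/3 + 35/2)² = (157/6)² = 24649/36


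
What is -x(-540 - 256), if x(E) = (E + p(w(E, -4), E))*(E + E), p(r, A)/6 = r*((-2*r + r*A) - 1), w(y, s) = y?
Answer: -4829729089376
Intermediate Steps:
p(r, A) = 6*r*(-1 - 2*r + A*r) (p(r, A) = 6*(r*((-2*r + r*A) - 1)) = 6*(r*((-2*r + A*r) - 1)) = 6*(r*(-1 - 2*r + A*r)) = 6*r*(-1 - 2*r + A*r))
x(E) = 2*E*(E + 6*E*(-1 + E**2 - 2*E)) (x(E) = (E + 6*E*(-1 - 2*E + E*E))*(E + E) = (E + 6*E*(-1 - 2*E + E**2))*(2*E) = (E + 6*E*(-1 + E**2 - 2*E))*(2*E) = 2*E*(E + 6*E*(-1 + E**2 - 2*E)))
-x(-540 - 256) = -(-540 - 256)**2*(-10 - 24*(-540 - 256) + 12*(-540 - 256)**2) = -(-796)**2*(-10 - 24*(-796) + 12*(-796)**2) = -633616*(-10 + 19104 + 12*633616) = -633616*(-10 + 19104 + 7603392) = -633616*7622486 = -1*4829729089376 = -4829729089376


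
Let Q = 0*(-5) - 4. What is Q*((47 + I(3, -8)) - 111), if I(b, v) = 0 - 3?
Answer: 268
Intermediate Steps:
I(b, v) = -3
Q = -4 (Q = 0 - 4 = -4)
Q*((47 + I(3, -8)) - 111) = -4*((47 - 3) - 111) = -4*(44 - 111) = -4*(-67) = 268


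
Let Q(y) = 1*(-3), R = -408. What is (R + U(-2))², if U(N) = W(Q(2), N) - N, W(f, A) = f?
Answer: 167281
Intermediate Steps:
Q(y) = -3
U(N) = -3 - N
(R + U(-2))² = (-408 + (-3 - 1*(-2)))² = (-408 + (-3 + 2))² = (-408 - 1)² = (-409)² = 167281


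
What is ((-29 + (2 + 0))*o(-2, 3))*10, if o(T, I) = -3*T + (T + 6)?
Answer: -2700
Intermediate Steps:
o(T, I) = 6 - 2*T (o(T, I) = -3*T + (6 + T) = 6 - 2*T)
((-29 + (2 + 0))*o(-2, 3))*10 = ((-29 + (2 + 0))*(6 - 2*(-2)))*10 = ((-29 + 2)*(6 + 4))*10 = -27*10*10 = -270*10 = -2700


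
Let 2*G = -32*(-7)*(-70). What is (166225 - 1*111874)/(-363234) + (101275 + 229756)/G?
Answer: -20111304349/474625760 ≈ -42.373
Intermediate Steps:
G = -7840 (G = (-32*(-7)*(-70))/2 = (224*(-70))/2 = (1/2)*(-15680) = -7840)
(166225 - 1*111874)/(-363234) + (101275 + 229756)/G = (166225 - 1*111874)/(-363234) + (101275 + 229756)/(-7840) = (166225 - 111874)*(-1/363234) + 331031*(-1/7840) = 54351*(-1/363234) - 331031/7840 = -18117/121078 - 331031/7840 = -20111304349/474625760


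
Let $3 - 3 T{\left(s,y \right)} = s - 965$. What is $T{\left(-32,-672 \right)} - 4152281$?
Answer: $- \frac{12455843}{3} \approx -4.1519 \cdot 10^{6}$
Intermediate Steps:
$T{\left(s,y \right)} = \frac{968}{3} - \frac{s}{3}$ ($T{\left(s,y \right)} = 1 - \frac{s - 965}{3} = 1 - \frac{-965 + s}{3} = 1 - \left(- \frac{965}{3} + \frac{s}{3}\right) = \frac{968}{3} - \frac{s}{3}$)
$T{\left(-32,-672 \right)} - 4152281 = \left(\frac{968}{3} - - \frac{32}{3}\right) - 4152281 = \left(\frac{968}{3} + \frac{32}{3}\right) - 4152281 = \frac{1000}{3} - 4152281 = - \frac{12455843}{3}$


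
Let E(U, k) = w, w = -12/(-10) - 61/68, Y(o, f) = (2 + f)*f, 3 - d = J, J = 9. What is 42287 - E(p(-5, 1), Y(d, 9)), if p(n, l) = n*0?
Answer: 14377477/340 ≈ 42287.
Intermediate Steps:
d = -6 (d = 3 - 1*9 = 3 - 9 = -6)
p(n, l) = 0
Y(o, f) = f*(2 + f)
w = 103/340 (w = -12*(-1/10) - 61*1/68 = 6/5 - 61/68 = 103/340 ≈ 0.30294)
E(U, k) = 103/340
42287 - E(p(-5, 1), Y(d, 9)) = 42287 - 1*103/340 = 42287 - 103/340 = 14377477/340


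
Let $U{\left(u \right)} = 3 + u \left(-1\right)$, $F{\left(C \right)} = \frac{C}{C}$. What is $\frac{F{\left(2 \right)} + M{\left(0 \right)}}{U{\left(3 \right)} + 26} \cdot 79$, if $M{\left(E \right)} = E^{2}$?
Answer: $\frac{79}{26} \approx 3.0385$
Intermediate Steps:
$F{\left(C \right)} = 1$
$U{\left(u \right)} = 3 - u$
$\frac{F{\left(2 \right)} + M{\left(0 \right)}}{U{\left(3 \right)} + 26} \cdot 79 = \frac{1 + 0^{2}}{\left(3 - 3\right) + 26} \cdot 79 = \frac{1 + 0}{\left(3 - 3\right) + 26} \cdot 79 = 1 \frac{1}{0 + 26} \cdot 79 = 1 \cdot \frac{1}{26} \cdot 79 = \frac{1}{26} \cdot 79 = \frac{79}{26}$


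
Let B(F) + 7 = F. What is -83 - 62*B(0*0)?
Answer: 351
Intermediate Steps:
B(F) = -7 + F
-83 - 62*B(0*0) = -83 - 62*(-7 + 0*0) = -83 - 62*(-7 + 0) = -83 - 62*(-7) = -83 + 434 = 351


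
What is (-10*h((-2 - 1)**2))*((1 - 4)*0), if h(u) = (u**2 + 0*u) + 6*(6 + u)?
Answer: 0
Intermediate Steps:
h(u) = 36 + u**2 + 6*u (h(u) = (u**2 + 0) + (36 + 6*u) = u**2 + (36 + 6*u) = 36 + u**2 + 6*u)
(-10*h((-2 - 1)**2))*((1 - 4)*0) = (-10*(36 + ((-2 - 1)**2)**2 + 6*(-2 - 1)**2))*((1 - 4)*0) = (-10*(36 + ((-3)**2)**2 + 6*(-3)**2))*(-3*0) = -10*(36 + 9**2 + 6*9)*0 = -10*(36 + 81 + 54)*0 = -10*171*0 = -1710*0 = 0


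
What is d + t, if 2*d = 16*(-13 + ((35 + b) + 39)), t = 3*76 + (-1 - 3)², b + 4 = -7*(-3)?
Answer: 868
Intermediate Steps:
b = 17 (b = -4 - 7*(-3) = -4 + 21 = 17)
t = 244 (t = 228 + (-4)² = 228 + 16 = 244)
d = 624 (d = (16*(-13 + ((35 + 17) + 39)))/2 = (16*(-13 + (52 + 39)))/2 = (16*(-13 + 91))/2 = (16*78)/2 = (½)*1248 = 624)
d + t = 624 + 244 = 868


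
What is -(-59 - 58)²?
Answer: -13689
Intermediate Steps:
-(-59 - 58)² = -1*(-117)² = -1*13689 = -13689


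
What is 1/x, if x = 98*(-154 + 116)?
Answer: -1/3724 ≈ -0.00026853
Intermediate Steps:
x = -3724 (x = 98*(-38) = -3724)
1/x = 1/(-3724) = -1/3724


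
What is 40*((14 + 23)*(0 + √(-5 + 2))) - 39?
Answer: -39 + 1480*I*√3 ≈ -39.0 + 2563.4*I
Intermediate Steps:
40*((14 + 23)*(0 + √(-5 + 2))) - 39 = 40*(37*(0 + √(-3))) - 39 = 40*(37*(0 + I*√3)) - 39 = 40*(37*(I*√3)) - 39 = 40*(37*I*√3) - 39 = 1480*I*√3 - 39 = -39 + 1480*I*√3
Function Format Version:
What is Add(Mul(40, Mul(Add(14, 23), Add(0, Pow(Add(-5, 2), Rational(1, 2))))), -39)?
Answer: Add(-39, Mul(1480, I, Pow(3, Rational(1, 2)))) ≈ Add(-39.000, Mul(2563.4, I))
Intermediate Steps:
Add(Mul(40, Mul(Add(14, 23), Add(0, Pow(Add(-5, 2), Rational(1, 2))))), -39) = Add(Mul(40, Mul(37, Add(0, Pow(-3, Rational(1, 2))))), -39) = Add(Mul(40, Mul(37, Add(0, Mul(I, Pow(3, Rational(1, 2)))))), -39) = Add(Mul(40, Mul(37, Mul(I, Pow(3, Rational(1, 2))))), -39) = Add(Mul(40, Mul(37, I, Pow(3, Rational(1, 2)))), -39) = Add(Mul(1480, I, Pow(3, Rational(1, 2))), -39) = Add(-39, Mul(1480, I, Pow(3, Rational(1, 2))))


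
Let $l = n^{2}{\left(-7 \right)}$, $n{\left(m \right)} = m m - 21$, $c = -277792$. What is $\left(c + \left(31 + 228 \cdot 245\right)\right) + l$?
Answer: $-221117$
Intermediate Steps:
$n{\left(m \right)} = -21 + m^{2}$ ($n{\left(m \right)} = m^{2} - 21 = -21 + m^{2}$)
$l = 784$ ($l = \left(-21 + \left(-7\right)^{2}\right)^{2} = \left(-21 + 49\right)^{2} = 28^{2} = 784$)
$\left(c + \left(31 + 228 \cdot 245\right)\right) + l = \left(-277792 + \left(31 + 228 \cdot 245\right)\right) + 784 = \left(-277792 + \left(31 + 55860\right)\right) + 784 = \left(-277792 + 55891\right) + 784 = -221901 + 784 = -221117$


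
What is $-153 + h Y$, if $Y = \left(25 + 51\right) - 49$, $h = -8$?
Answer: $-369$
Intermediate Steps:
$Y = 27$ ($Y = 76 - 49 = 27$)
$-153 + h Y = -153 - 216 = -369$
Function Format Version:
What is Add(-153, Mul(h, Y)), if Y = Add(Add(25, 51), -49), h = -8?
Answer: -369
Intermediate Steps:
Y = 27 (Y = Add(76, -49) = 27)
Add(-153, Mul(h, Y)) = Add(-153, Mul(-8, 27)) = Add(-153, -216) = -369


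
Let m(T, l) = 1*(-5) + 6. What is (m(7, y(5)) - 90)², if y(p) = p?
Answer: 7921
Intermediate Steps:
m(T, l) = 1 (m(T, l) = -5 + 6 = 1)
(m(7, y(5)) - 90)² = (1 - 90)² = (-89)² = 7921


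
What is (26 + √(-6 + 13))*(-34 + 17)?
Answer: -442 - 17*√7 ≈ -486.98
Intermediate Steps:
(26 + √(-6 + 13))*(-34 + 17) = (26 + √7)*(-17) = -442 - 17*√7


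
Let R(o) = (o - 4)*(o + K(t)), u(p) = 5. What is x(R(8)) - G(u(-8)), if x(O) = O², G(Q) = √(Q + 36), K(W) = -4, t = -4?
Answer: 256 - √41 ≈ 249.60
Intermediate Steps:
G(Q) = √(36 + Q)
R(o) = (-4 + o)² (R(o) = (o - 4)*(o - 4) = (-4 + o)*(-4 + o) = (-4 + o)²)
x(R(8)) - G(u(-8)) = (16 + 8² - 8*8)² - √(36 + 5) = (16 + 64 - 64)² - √41 = 16² - √41 = 256 - √41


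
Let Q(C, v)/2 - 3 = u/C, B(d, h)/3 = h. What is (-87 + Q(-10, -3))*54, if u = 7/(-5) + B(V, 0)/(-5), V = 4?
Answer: -108972/25 ≈ -4358.9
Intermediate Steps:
B(d, h) = 3*h
u = -7/5 (u = 7/(-5) + (3*0)/(-5) = 7*(-1/5) + 0*(-1/5) = -7/5 + 0 = -7/5 ≈ -1.4000)
Q(C, v) = 6 - 14/(5*C) (Q(C, v) = 6 + 2*(-7/(5*C)) = 6 - 14/(5*C))
(-87 + Q(-10, -3))*54 = (-87 + (6 - 14/5/(-10)))*54 = (-87 + (6 - 14/5*(-1/10)))*54 = (-87 + (6 + 7/25))*54 = (-87 + 157/25)*54 = -2018/25*54 = -108972/25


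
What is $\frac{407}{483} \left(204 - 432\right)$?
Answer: $- \frac{30932}{161} \approx -192.12$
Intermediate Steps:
$\frac{407}{483} \left(204 - 432\right) = 407 \cdot \frac{1}{483} \left(-228\right) = \frac{407}{483} \left(-228\right) = - \frac{30932}{161}$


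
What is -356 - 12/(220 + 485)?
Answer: -83664/235 ≈ -356.02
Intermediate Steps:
-356 - 12/(220 + 485) = -356 - 12/705 = -356 - 12*1/705 = -356 - 4/235 = -83664/235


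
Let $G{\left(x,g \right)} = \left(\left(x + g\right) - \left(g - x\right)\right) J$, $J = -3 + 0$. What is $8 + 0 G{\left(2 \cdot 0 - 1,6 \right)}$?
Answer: $8$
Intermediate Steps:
$J = -3$
$G{\left(x,g \right)} = - 6 x$ ($G{\left(x,g \right)} = \left(\left(x + g\right) - \left(g - x\right)\right) \left(-3\right) = \left(\left(g + x\right) - \left(g - x\right)\right) \left(-3\right) = 2 x \left(-3\right) = - 6 x$)
$8 + 0 G{\left(2 \cdot 0 - 1,6 \right)} = 8 + 0 \left(- 6 \left(2 \cdot 0 - 1\right)\right) = 8 + 0 \left(- 6 \left(0 - 1\right)\right) = 8 + 0 \left(\left(-6\right) \left(-1\right)\right) = 8 + 0 \cdot 6 = 8 + 0 = 8$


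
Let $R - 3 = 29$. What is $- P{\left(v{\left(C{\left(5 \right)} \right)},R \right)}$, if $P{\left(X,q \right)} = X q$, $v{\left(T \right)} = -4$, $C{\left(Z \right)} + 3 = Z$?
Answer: $128$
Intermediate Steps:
$C{\left(Z \right)} = -3 + Z$
$R = 32$ ($R = 3 + 29 = 32$)
$- P{\left(v{\left(C{\left(5 \right)} \right)},R \right)} = - \left(-4\right) 32 = \left(-1\right) \left(-128\right) = 128$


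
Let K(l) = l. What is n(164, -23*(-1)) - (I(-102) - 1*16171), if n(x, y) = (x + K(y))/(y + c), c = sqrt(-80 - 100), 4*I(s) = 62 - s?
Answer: 11440471/709 - 1122*I*sqrt(5)/709 ≈ 16136.0 - 3.5386*I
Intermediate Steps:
I(s) = 31/2 - s/4 (I(s) = (62 - s)/4 = 31/2 - s/4)
c = 6*I*sqrt(5) (c = sqrt(-180) = 6*I*sqrt(5) ≈ 13.416*I)
n(x, y) = (x + y)/(y + 6*I*sqrt(5))
n(164, -23*(-1)) - (I(-102) - 1*16171) = (164 - 23*(-1))/(-23*(-1) + 6*I*sqrt(5)) - ((31/2 - 1/4*(-102)) - 1*16171) = (164 + 23)/(23 + 6*I*sqrt(5)) - ((31/2 + 51/2) - 16171) = 187/(23 + 6*I*sqrt(5)) - (41 - 16171) = 187/(23 + 6*I*sqrt(5)) - 1*(-16130) = 187/(23 + 6*I*sqrt(5)) + 16130 = 16130 + 187/(23 + 6*I*sqrt(5))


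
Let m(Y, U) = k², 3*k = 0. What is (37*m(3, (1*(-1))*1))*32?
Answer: 0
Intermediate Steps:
k = 0 (k = (⅓)*0 = 0)
m(Y, U) = 0 (m(Y, U) = 0² = 0)
(37*m(3, (1*(-1))*1))*32 = (37*0)*32 = 0*32 = 0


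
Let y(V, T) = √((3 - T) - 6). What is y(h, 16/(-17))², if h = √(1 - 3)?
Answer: -35/17 ≈ -2.0588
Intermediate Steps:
h = I*√2 (h = √(-2) = I*√2 ≈ 1.4142*I)
y(V, T) = √(-3 - T)
y(h, 16/(-17))² = (√(-3 - 16/(-17)))² = (√(-3 - 16*(-1)/17))² = (√(-3 - 1*(-16/17)))² = (√(-3 + 16/17))² = (√(-35/17))² = (I*√595/17)² = -35/17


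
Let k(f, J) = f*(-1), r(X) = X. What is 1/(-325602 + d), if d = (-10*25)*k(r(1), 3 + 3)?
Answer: -1/325352 ≈ -3.0736e-6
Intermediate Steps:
k(f, J) = -f
d = 250 (d = (-10*25)*(-1*1) = -250*(-1) = 250)
1/(-325602 + d) = 1/(-325602 + 250) = 1/(-325352) = -1/325352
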